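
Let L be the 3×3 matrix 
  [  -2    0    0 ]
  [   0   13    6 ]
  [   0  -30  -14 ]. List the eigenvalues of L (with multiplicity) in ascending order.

-2, -2, 1

Characteristic polynomial: p(s) = s^3 + 3s^2 - 4 = (s - 1)(s + 2)^2.
Roots (with multiplicity): -2, -2, 1.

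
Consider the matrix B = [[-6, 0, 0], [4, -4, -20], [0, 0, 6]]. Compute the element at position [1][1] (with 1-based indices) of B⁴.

1296

Characteristic polynomial: r^3 + 4r^2 - 36r - 144 = (r - 6)(r + 4)(r + 6), so the eigenvalues are -6, -4, 6.
r=-6: eigenvector (1, -2, 0).
r=-4: eigenvector (0, 1, 0).
r=6: eigenvector (0, -2, 1).
P = [[1, 0, 0], [-2, 1, -2], [0, 0, 1]], D = diag(-6, -4, 6), P⁻¹ = [[1, 0, 0], [2, 1, 2], [0, 0, 1]].
B⁴ = P·diag(1296, 256, 1296)·P⁻¹ = [[1296, 0, 0], [-2080, 256, -2080], [0, 0, 1296]].
The requested entry is 1296.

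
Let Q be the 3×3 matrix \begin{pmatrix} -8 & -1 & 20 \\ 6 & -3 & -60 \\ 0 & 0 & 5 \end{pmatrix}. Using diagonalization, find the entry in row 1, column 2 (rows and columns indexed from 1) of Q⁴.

671

Characteristic polynomial: λ^3 + 6λ^2 - 25λ - 150 = (λ - 5)(λ + 5)(λ + 6), so the eigenvalues are -6, -5, 5.
λ=-6: eigenvector (1, -2, 0).
λ=-5: eigenvector (-1, 3, 0).
λ=5: eigenvector (2, -6, 1).
P = [[1, -1, 2], [-2, 3, -6], [0, 0, 1]], D = diag(-6, -5, 5), P⁻¹ = [[3, 1, 0], [2, 1, 2], [0, 0, 1]].
Q⁴ = P·diag(1296, 625, 625)·P⁻¹ = [[2638, 671, 0], [-4026, -717, 0], [0, 0, 625]].
The requested entry is 671.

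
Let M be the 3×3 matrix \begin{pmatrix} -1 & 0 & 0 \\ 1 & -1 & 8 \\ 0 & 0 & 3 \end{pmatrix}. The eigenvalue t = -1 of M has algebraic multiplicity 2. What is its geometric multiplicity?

M + 1I = [[0, 0, 0], [1, 0, 8], [0, 0, 4]].
This matrix has rank 2, so its null space has dimension 3 − 2 = 1.

1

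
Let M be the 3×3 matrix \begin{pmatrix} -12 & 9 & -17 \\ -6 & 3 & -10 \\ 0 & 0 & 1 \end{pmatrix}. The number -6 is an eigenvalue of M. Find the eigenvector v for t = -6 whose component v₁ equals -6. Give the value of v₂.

-4

M + 6I = [[-6, 9, -17], [-6, 9, -10], [0, 0, 7]].
Solving (M + 6I)v = 0 gives the eigenspace spanned by (-6, -4, 0).
With v₁ = -6, v = (-6, -4, 0), so v₂ = -4.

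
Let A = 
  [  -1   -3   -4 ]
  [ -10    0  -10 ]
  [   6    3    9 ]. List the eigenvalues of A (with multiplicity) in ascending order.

0, 3, 5

Characteristic polynomial: p(t) = t^3 - 8t^2 + 15t = t(t - 5)(t - 3).
Roots (with multiplicity): 0, 3, 5.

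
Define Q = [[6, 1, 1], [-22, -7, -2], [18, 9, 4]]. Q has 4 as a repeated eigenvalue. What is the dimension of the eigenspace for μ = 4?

Q − 4I = [[2, 1, 1], [-22, -11, -2], [18, 9, 0]].
This matrix has rank 2, so its null space has dimension 3 − 2 = 1.

1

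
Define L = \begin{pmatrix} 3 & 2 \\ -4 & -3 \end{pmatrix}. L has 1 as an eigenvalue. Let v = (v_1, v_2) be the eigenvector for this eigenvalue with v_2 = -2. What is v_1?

L − 1I = [[2, 2], [-4, -4]].
Solving (L − 1I)v = 0 gives the eigenspace spanned by (2, -2).
With v_2 = -2, v = (2, -2), so v_1 = 2.

2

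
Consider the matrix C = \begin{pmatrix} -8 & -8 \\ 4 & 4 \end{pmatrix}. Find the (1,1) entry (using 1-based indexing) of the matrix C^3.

Characteristic polynomial: μ^2 + 4μ = μ(μ + 4), so the eigenvalues are -4, 0.
μ=-4: eigenvector (2, -1).
μ=0: eigenvector (-1, 1).
P = [[2, -1], [-1, 1]], D = diag(-4, 0), P⁻¹ = [[1, 1], [1, 2]].
C³ = P·diag(-64, 0)·P⁻¹ = [[-128, -128], [64, 64]].
The requested entry is -128.

-128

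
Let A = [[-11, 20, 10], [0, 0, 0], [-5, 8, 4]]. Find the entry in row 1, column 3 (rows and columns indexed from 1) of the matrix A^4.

-2590

Characteristic polynomial: μ^3 + 7μ^2 + 6μ = μ(μ + 1)(μ + 6), so the eigenvalues are -6, -1, 0.
μ=-1: eigenvector (-1, 0, -1).
μ=0: eigenvector (0, 1, -2).
μ=-6: eigenvector (2, 0, 1).
P = [[-1, 0, 2], [0, 1, 0], [-1, -2, 1]], D = diag(-1, 0, -6), P⁻¹ = [[1, -4, -2], [0, 1, 0], [1, -2, -1]].
A⁴ = P·diag(1, 0, 1296)·P⁻¹ = [[2591, -5180, -2590], [0, 0, 0], [1295, -2588, -1294]].
The requested entry is -2590.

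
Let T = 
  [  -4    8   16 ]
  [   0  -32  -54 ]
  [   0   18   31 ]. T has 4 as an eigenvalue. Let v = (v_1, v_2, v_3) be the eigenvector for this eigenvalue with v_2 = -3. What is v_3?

2

T − 4I = [[-8, 8, 16], [0, -36, -54], [0, 18, 27]].
Solving (T − 4I)v = 0 gives the eigenspace spanned by (1, -3, 2).
With v_2 = -3, v = (1, -3, 2), so v_3 = 2.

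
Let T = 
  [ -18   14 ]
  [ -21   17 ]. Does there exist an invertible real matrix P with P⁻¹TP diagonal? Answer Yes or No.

Yes

Characteristic polynomial: p(μ) = μ^2 + μ - 12 = (μ - 3)(μ + 4).
All 2 eigenvalues are distinct, so T is diagonalizable.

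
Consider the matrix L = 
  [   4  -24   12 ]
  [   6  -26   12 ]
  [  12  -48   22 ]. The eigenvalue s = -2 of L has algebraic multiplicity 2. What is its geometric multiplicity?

2

L + 2I = [[6, -24, 12], [6, -24, 12], [12, -48, 24]].
This matrix has rank 1, so its null space has dimension 3 − 1 = 2.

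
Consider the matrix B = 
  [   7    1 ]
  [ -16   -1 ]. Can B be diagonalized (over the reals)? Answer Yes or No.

Characteristic polynomial: p(s) = s^2 - 6s + 9 = (s - 3)^2.
s = 3 has algebraic multiplicity 2; rank(B − 3I) = 1, so geometric multiplicity = 1.
Geometric multiplicity < algebraic multiplicity, so B is not diagonalizable.

No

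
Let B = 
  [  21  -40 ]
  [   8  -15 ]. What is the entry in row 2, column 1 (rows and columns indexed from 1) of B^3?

Characteristic polynomial: λ^2 - 6λ + 5 = (λ - 5)(λ - 1), so the eigenvalues are 1, 5.
λ=1: eigenvector (2, 1).
λ=5: eigenvector (5, 2).
P = [[2, 5], [1, 2]], D = diag(1, 5), P⁻¹ = [[-2, 5], [1, -2]].
B³ = P·diag(1, 125)·P⁻¹ = [[621, -1240], [248, -495]].
The requested entry is 248.

248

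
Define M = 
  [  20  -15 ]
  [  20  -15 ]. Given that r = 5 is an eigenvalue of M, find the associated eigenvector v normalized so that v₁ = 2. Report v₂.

2

M − 5I = [[15, -15], [20, -20]].
Solving (M − 5I)v = 0 gives the eigenspace spanned by (2, 2).
With v₁ = 2, v = (2, 2), so v₂ = 2.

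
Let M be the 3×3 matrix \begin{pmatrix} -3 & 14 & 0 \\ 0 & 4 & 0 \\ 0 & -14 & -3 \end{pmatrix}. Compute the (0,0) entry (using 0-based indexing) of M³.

Characteristic polynomial: μ^3 + 2μ^2 - 15μ - 36 = (μ - 4)(μ + 3)^2, so the eigenvalues are -3, -3, 4.
μ=-3: eigenvector (-1, 0, 1).
μ=4: eigenvector (2, 1, -2).
μ=-3: eigenvector (1, 0, 0).
P = [[-1, 2, 1], [0, 1, 0], [1, -2, 0]], D = diag(-3, 4, -3), P⁻¹ = [[0, 2, 1], [0, 1, 0], [1, 0, 1]].
M³ = P·diag(-27, 64, -27)·P⁻¹ = [[-27, 182, 0], [0, 64, 0], [0, -182, -27]].
The requested entry is -27.

-27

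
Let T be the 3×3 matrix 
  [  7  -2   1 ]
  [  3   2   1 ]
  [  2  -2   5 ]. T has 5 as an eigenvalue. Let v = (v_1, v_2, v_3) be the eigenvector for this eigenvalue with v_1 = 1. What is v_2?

T − 5I = [[2, -2, 1], [3, -3, 1], [2, -2, 0]].
Solving (T − 5I)v = 0 gives the eigenspace spanned by (1, 1, 0).
With v_1 = 1, v = (1, 1, 0), so v_2 = 1.

1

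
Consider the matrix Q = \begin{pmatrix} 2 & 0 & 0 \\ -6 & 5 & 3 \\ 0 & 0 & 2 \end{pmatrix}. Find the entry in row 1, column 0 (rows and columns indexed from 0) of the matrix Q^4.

Characteristic polynomial: r^3 - 9r^2 + 24r - 20 = (r - 5)(r - 2)^2, so the eigenvalues are 2, 2, 5.
r=2: eigenvector (1, 2, 0).
r=5: eigenvector (0, 1, 0).
r=2: eigenvector (1, 1, 1).
P = [[1, 0, 1], [2, 1, 1], [0, 0, 1]], D = diag(2, 5, 2), P⁻¹ = [[1, 0, -1], [-2, 1, 1], [0, 0, 1]].
Q⁴ = P·diag(16, 625, 16)·P⁻¹ = [[16, 0, 0], [-1218, 625, 609], [0, 0, 16]].
The requested entry is -1218.

-1218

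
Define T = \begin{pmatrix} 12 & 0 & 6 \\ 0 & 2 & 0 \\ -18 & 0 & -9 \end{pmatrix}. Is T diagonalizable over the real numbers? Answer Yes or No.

Yes

Characteristic polynomial: p(μ) = μ^3 - 5μ^2 + 6μ = μ(μ - 3)(μ - 2).
All 3 eigenvalues are distinct, so T is diagonalizable.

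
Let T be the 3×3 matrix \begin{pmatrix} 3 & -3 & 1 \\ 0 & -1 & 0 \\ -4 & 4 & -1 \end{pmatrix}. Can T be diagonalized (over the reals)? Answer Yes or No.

No

Characteristic polynomial: p(s) = s^3 - s^2 - s + 1 = (s - 1)^2(s + 1).
s = 1 has algebraic multiplicity 2; rank(T − 1I) = 2, so geometric multiplicity = 1.
Geometric multiplicity < algebraic multiplicity, so T is not diagonalizable.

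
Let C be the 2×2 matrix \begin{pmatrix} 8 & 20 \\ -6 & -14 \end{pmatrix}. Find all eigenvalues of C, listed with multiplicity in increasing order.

-4, -2

Characteristic polynomial: p(t) = t^2 + 6t + 8 = (t + 2)(t + 4).
Roots (with multiplicity): -4, -2.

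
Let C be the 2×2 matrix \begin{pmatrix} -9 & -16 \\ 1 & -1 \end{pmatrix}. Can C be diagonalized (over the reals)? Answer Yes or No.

Characteristic polynomial: p(r) = r^2 + 10r + 25 = (r + 5)^2.
r = -5 has algebraic multiplicity 2; rank(C + 5I) = 1, so geometric multiplicity = 1.
Geometric multiplicity < algebraic multiplicity, so C is not diagonalizable.

No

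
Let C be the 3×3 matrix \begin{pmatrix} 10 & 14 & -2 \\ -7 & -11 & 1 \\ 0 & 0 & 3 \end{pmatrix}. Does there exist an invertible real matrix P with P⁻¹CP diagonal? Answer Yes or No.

No

Characteristic polynomial: p(r) = r^3 - 2r^2 - 15r + 36 = (r - 3)^2(r + 4).
r = 3 has algebraic multiplicity 2; rank(C − 3I) = 2, so geometric multiplicity = 1.
Geometric multiplicity < algebraic multiplicity, so C is not diagonalizable.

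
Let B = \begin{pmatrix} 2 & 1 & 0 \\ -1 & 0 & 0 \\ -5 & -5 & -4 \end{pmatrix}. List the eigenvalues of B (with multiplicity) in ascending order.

-4, 1, 1

Characteristic polynomial: p(μ) = μ^3 + 2μ^2 - 7μ + 4 = (μ - 1)^2(μ + 4).
Roots (with multiplicity): -4, 1, 1.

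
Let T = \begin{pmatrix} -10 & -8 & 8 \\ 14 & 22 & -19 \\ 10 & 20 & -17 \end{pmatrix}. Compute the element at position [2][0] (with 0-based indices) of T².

Characteristic polynomial: r^3 + 5r^2 - 12r - 36 = (r - 3)(r + 2)(r + 6), so the eigenvalues are -6, -2, 3.
r=-2: eigenvector (-1, -1, -2).
r=-6: eigenvector (-2, 1, 0).
r=3: eigenvector (0, 1, 1).
P = [[-1, -2, 0], [-1, 1, 1], [-2, 0, 1]], D = diag(-2, -6, 3), P⁻¹ = [[1, 2, -2], [-1, -1, 1], [2, 4, -3]].
T² = P·diag(4, 36, 9)·P⁻¹ = [[68, 64, -64], [-22, -8, 17], [10, 20, -11]].
The requested entry is 10.

10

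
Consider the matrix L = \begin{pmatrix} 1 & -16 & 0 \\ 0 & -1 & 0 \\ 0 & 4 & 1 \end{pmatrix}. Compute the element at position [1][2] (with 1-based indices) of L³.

Characteristic polynomial: λ^3 - λ^2 - λ + 1 = (λ - 1)^2(λ + 1), so the eigenvalues are -1, 1, 1.
λ=-1: eigenvector (8, 1, -2).
λ=1: eigenvector (1, 0, 0).
λ=1: eigenvector (-4, 0, 1).
P = [[8, 1, -4], [1, 0, 0], [-2, 0, 1]], D = diag(-1, 1, 1), P⁻¹ = [[0, 1, 0], [1, 0, 4], [0, 2, 1]].
L³ = P·diag(-1, 1, 1)·P⁻¹ = [[1, -16, 0], [0, -1, 0], [0, 4, 1]].
The requested entry is -16.

-16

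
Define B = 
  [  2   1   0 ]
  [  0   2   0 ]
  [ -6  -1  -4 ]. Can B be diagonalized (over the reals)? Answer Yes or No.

Characteristic polynomial: p(s) = s^3 - 12s + 16 = (s - 2)^2(s + 4).
s = 2 has algebraic multiplicity 2; rank(B − 2I) = 2, so geometric multiplicity = 1.
Geometric multiplicity < algebraic multiplicity, so B is not diagonalizable.

No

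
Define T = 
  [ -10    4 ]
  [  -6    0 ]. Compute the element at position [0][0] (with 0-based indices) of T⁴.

3376

Characteristic polynomial: r^2 + 10r + 24 = (r + 4)(r + 6), so the eigenvalues are -6, -4.
r=-4: eigenvector (-2, -3).
r=-6: eigenvector (1, 1).
P = [[-2, 1], [-3, 1]], D = diag(-4, -6), P⁻¹ = [[1, -1], [3, -2]].
T⁴ = P·diag(256, 1296)·P⁻¹ = [[3376, -2080], [3120, -1824]].
The requested entry is 3376.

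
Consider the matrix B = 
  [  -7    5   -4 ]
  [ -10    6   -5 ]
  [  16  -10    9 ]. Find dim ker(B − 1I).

B − 1I = [[-8, 5, -4], [-10, 5, -5], [16, -10, 8]].
This matrix has rank 2, so its null space has dimension 3 − 2 = 1.

1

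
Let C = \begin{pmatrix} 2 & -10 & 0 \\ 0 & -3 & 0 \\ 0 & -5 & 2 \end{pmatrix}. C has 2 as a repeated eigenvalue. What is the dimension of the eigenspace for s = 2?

2

C − 2I = [[0, -10, 0], [0, -5, 0], [0, -5, 0]].
This matrix has rank 1, so its null space has dimension 3 − 1 = 2.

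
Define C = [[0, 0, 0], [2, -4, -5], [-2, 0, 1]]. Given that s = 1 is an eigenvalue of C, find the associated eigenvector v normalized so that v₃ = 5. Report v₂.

C − 1I = [[-1, 0, 0], [2, -5, -5], [-2, 0, 0]].
Solving (C − 1I)v = 0 gives the eigenspace spanned by (0, -5, 5).
With v₃ = 5, v = (0, -5, 5), so v₂ = -5.

-5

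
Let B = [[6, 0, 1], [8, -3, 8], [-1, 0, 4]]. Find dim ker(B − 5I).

B − 5I = [[1, 0, 1], [8, -8, 8], [-1, 0, -1]].
This matrix has rank 2, so its null space has dimension 3 − 2 = 1.

1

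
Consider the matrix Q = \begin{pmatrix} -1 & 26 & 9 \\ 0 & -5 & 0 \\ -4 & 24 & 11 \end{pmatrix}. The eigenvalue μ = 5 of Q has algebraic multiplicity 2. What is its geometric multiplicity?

Q − 5I = [[-6, 26, 9], [0, -10, 0], [-4, 24, 6]].
This matrix has rank 2, so its null space has dimension 3 − 2 = 1.

1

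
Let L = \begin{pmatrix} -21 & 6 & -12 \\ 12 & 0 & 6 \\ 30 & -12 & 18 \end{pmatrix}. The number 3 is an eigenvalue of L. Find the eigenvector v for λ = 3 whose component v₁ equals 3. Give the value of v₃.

-6

L − 3I = [[-24, 6, -12], [12, -3, 6], [30, -12, 15]].
Solving (L − 3I)v = 0 gives the eigenspace spanned by (3, 0, -6).
With v₁ = 3, v = (3, 0, -6), so v₃ = -6.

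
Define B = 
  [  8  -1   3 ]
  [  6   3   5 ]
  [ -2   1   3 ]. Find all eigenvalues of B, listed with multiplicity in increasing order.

Characteristic polynomial: p(r) = r^3 - 14r^2 + 64r - 96 = (r - 6)(r - 4)^2.
Roots (with multiplicity): 4, 4, 6.

4, 4, 6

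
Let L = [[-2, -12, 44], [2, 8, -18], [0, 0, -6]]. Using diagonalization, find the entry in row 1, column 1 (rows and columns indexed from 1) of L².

-20

Characteristic polynomial: λ^3 - 28λ + 48 = (λ - 4)(λ - 2)(λ + 6), so the eigenvalues are -6, 2, 4.
λ=4: eigenvector (-2, 1, 0).
λ=2: eigenvector (3, -1, 0).
λ=-6: eigenvector (-5, 2, 1).
P = [[-2, 3, -5], [1, -1, 2], [0, 0, 1]], D = diag(4, 2, -6), P⁻¹ = [[1, 3, -1], [1, 2, 1], [0, 0, 1]].
L² = P·diag(16, 4, 36)·P⁻¹ = [[-20, -72, -136], [12, 40, 52], [0, 0, 36]].
The requested entry is -20.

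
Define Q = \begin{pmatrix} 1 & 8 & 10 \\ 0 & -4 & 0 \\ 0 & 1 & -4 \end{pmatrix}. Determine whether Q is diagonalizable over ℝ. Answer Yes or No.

No

Characteristic polynomial: p(r) = r^3 + 7r^2 + 8r - 16 = (r - 1)(r + 4)^2.
r = -4 has algebraic multiplicity 2; rank(Q + 4I) = 2, so geometric multiplicity = 1.
Geometric multiplicity < algebraic multiplicity, so Q is not diagonalizable.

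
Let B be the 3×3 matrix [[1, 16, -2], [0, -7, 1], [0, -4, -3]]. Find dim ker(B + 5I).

1

B + 5I = [[6, 16, -2], [0, -2, 1], [0, -4, 2]].
This matrix has rank 2, so its null space has dimension 3 − 2 = 1.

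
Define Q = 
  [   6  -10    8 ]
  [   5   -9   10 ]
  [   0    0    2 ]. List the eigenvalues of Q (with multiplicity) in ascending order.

Characteristic polynomial: p(r) = r^3 + r^2 - 10r + 8 = (r - 2)(r - 1)(r + 4).
Roots (with multiplicity): -4, 1, 2.

-4, 1, 2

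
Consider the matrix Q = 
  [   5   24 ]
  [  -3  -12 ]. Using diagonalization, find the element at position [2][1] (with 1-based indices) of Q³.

-111

Characteristic polynomial: t^2 + 7t + 12 = (t + 3)(t + 4), so the eigenvalues are -4, -3.
t=-4: eigenvector (-8, 3).
t=-3: eigenvector (-3, 1).
P = [[-8, -3], [3, 1]], D = diag(-4, -3), P⁻¹ = [[1, 3], [-3, -8]].
Q³ = P·diag(-64, -27)·P⁻¹ = [[269, 888], [-111, -360]].
The requested entry is -111.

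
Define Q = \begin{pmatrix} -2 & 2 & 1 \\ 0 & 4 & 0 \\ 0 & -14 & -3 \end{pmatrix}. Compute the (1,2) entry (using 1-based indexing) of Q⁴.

Characteristic polynomial: s^3 + s^2 - 14s - 24 = (s - 4)(s + 2)(s + 3), so the eigenvalues are -3, -2, 4.
s=-2: eigenvector (1, 0, 0).
s=4: eigenvector (0, 1, -2).
s=-3: eigenvector (-1, 0, 1).
P = [[1, 0, -1], [0, 1, 0], [0, -2, 1]], D = diag(-2, 4, -3), P⁻¹ = [[1, 2, 1], [0, 1, 0], [0, 2, 1]].
Q⁴ = P·diag(16, 256, 81)·P⁻¹ = [[16, -130, -65], [0, 256, 0], [0, -350, 81]].
The requested entry is -130.

-130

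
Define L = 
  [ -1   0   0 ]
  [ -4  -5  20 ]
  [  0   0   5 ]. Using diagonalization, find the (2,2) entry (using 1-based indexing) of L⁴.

Characteristic polynomial: λ^3 + λ^2 - 25λ - 25 = (λ - 5)(λ + 1)(λ + 5), so the eigenvalues are -5, -1, 5.
λ=-1: eigenvector (1, -1, 0).
λ=-5: eigenvector (0, 1, 0).
λ=5: eigenvector (0, 2, 1).
P = [[1, 0, 0], [-1, 1, 2], [0, 0, 1]], D = diag(-1, -5, 5), P⁻¹ = [[1, 0, 0], [1, 1, -2], [0, 0, 1]].
L⁴ = P·diag(1, 625, 625)·P⁻¹ = [[1, 0, 0], [624, 625, 0], [0, 0, 625]].
The requested entry is 625.

625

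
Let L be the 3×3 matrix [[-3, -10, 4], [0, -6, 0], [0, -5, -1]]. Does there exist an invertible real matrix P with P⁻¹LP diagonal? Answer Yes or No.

Characteristic polynomial: p(r) = r^3 + 10r^2 + 27r + 18 = (r + 1)(r + 3)(r + 6).
All 3 eigenvalues are distinct, so L is diagonalizable.

Yes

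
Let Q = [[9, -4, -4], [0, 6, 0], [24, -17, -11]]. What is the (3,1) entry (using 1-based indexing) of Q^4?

-480

Characteristic polynomial: μ^3 - 4μ^2 - 15μ + 18 = (μ - 6)(μ - 1)(μ + 3), so the eigenvalues are -3, 1, 6.
μ=1: eigenvector (1, 0, 2).
μ=6: eigenvector (0, 1, -1).
μ=-3: eigenvector (1, 0, 3).
P = [[1, 0, 1], [0, 1, 0], [2, -1, 3]], D = diag(1, 6, -3), P⁻¹ = [[3, -1, -1], [0, 1, 0], [-2, 1, 1]].
Q⁴ = P·diag(1, 1296, 81)·P⁻¹ = [[-159, 80, 80], [0, 1296, 0], [-480, -1055, 241]].
The requested entry is -480.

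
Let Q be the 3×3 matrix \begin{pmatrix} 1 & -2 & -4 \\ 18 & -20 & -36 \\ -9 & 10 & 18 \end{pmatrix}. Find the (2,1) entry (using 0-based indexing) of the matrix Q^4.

Characteristic polynomial: μ^3 + μ^2 - 2μ = μ(μ - 1)(μ + 2), so the eigenvalues are -2, 0, 1.
μ=1: eigenvector (1, 6, -3).
μ=0: eigenvector (2, 9, -4).
μ=-2: eigenvector (0, -2, 1).
P = [[1, 2, 0], [6, 9, -2], [-3, -4, 1]], D = diag(1, 0, -2), P⁻¹ = [[1, -2, -4], [0, 1, 2], [3, -2, -3]].
Q⁴ = P·diag(1, 0, 16)·P⁻¹ = [[1, -2, -4], [-90, 52, 72], [45, -26, -36]].
The requested entry is -26.

-26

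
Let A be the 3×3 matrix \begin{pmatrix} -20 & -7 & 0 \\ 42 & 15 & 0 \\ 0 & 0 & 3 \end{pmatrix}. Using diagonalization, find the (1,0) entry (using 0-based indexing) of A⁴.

Characteristic polynomial: λ^3 + 2λ^2 - 21λ + 18 = (λ - 3)(λ - 1)(λ + 6), so the eigenvalues are -6, 1, 3.
λ=-6: eigenvector (1, -2, 0).
λ=1: eigenvector (-1, 3, 0).
λ=3: eigenvector (0, 0, 1).
P = [[1, -1, 0], [-2, 3, 0], [0, 0, 1]], D = diag(-6, 1, 3), P⁻¹ = [[3, 1, 0], [2, 1, 0], [0, 0, 1]].
A⁴ = P·diag(1296, 1, 81)·P⁻¹ = [[3886, 1295, 0], [-7770, -2589, 0], [0, 0, 81]].
The requested entry is -7770.

-7770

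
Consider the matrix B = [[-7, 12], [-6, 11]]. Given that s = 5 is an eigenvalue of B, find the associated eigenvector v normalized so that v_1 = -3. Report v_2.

B − 5I = [[-12, 12], [-6, 6]].
Solving (B − 5I)v = 0 gives the eigenspace spanned by (-3, -3).
With v_1 = -3, v = (-3, -3), so v_2 = -3.

-3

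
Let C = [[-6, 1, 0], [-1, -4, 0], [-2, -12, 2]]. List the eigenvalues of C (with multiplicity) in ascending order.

Characteristic polynomial: p(s) = s^3 + 8s^2 + 5s - 50 = (s - 2)(s + 5)^2.
Roots (with multiplicity): -5, -5, 2.

-5, -5, 2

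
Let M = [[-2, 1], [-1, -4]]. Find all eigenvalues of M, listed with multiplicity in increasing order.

Characteristic polynomial: p(μ) = μ^2 + 6μ + 9 = (μ + 3)^2.
Roots (with multiplicity): -3, -3.

-3, -3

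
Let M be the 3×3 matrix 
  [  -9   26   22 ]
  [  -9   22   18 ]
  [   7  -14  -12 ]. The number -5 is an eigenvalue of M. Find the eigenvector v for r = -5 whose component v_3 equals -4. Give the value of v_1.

M + 5I = [[-4, 26, 22], [-9, 27, 18], [7, -14, -7]].
Solving (M + 5I)v = 0 gives the eigenspace spanned by (4, 4, -4).
With v_3 = -4, v = (4, 4, -4), so v_1 = 4.

4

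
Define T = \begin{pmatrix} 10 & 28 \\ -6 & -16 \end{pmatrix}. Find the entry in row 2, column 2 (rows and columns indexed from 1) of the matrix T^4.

Characteristic polynomial: r^2 + 6r + 8 = (r + 2)(r + 4), so the eigenvalues are -4, -2.
r=-2: eigenvector (-7, 3).
r=-4: eigenvector (-2, 1).
P = [[-7, -2], [3, 1]], D = diag(-2, -4), P⁻¹ = [[-1, -2], [3, 7]].
T⁴ = P·diag(16, 256)·P⁻¹ = [[-1424, -3360], [720, 1696]].
The requested entry is 1696.

1696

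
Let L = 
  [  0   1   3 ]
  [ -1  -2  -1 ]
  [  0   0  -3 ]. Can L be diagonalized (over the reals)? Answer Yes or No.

No

Characteristic polynomial: p(t) = t^3 + 5t^2 + 7t + 3 = (t + 1)^2(t + 3).
t = -1 has algebraic multiplicity 2; rank(L + 1I) = 2, so geometric multiplicity = 1.
Geometric multiplicity < algebraic multiplicity, so L is not diagonalizable.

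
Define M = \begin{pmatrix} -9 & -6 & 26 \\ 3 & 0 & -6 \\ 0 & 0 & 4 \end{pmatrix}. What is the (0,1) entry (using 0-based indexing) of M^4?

Characteristic polynomial: μ^3 + 5μ^2 - 18μ - 72 = (μ - 4)(μ + 3)(μ + 6), so the eigenvalues are -6, -3, 4.
μ=-3: eigenvector (-1, 1, 0).
μ=-6: eigenvector (-2, 1, 0).
μ=4: eigenvector (2, 0, 1).
P = [[-1, -2, 2], [1, 1, 0], [0, 0, 1]], D = diag(-3, -6, 4), P⁻¹ = [[1, 2, -2], [-1, -1, 2], [0, 0, 1]].
M⁴ = P·diag(81, 1296, 256)·P⁻¹ = [[2511, 2430, -4510], [-1215, -1134, 2430], [0, 0, 256]].
The requested entry is 2430.

2430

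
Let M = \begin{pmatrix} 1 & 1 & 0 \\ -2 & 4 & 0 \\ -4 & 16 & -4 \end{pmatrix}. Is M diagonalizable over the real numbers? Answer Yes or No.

Characteristic polynomial: p(t) = t^3 - t^2 - 14t + 24 = (t - 3)(t - 2)(t + 4).
All 3 eigenvalues are distinct, so M is diagonalizable.

Yes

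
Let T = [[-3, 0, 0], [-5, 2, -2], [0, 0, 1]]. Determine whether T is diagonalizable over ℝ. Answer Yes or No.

Characteristic polynomial: p(r) = r^3 - 7r + 6 = (r - 2)(r - 1)(r + 3).
All 3 eigenvalues are distinct, so T is diagonalizable.

Yes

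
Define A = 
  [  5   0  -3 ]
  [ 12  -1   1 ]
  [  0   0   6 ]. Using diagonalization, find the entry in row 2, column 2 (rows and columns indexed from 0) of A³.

Characteristic polynomial: t^3 - 10t^2 + 19t + 30 = (t - 6)(t - 5)(t + 1), so the eigenvalues are -1, 5, 6.
t=-1: eigenvector (0, 1, 0).
t=5: eigenvector (1, 2, 0).
t=6: eigenvector (-3, -5, 1).
P = [[0, 1, -3], [1, 2, -5], [0, 0, 1]], D = diag(-1, 5, 6), P⁻¹ = [[-2, 1, -1], [1, 0, 3], [0, 0, 1]].
A³ = P·diag(-1, 125, 216)·P⁻¹ = [[125, 0, -273], [252, -1, -329], [0, 0, 216]].
The requested entry is 216.

216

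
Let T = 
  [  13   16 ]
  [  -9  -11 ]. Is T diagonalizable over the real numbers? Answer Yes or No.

No

Characteristic polynomial: p(μ) = μ^2 - 2μ + 1 = (μ - 1)^2.
μ = 1 has algebraic multiplicity 2; rank(T − 1I) = 1, so geometric multiplicity = 1.
Geometric multiplicity < algebraic multiplicity, so T is not diagonalizable.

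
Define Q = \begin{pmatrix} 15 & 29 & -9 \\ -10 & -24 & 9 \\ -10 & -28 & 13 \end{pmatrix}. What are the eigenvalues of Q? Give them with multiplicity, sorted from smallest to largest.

Characteristic polynomial: p(μ) = μ^3 - 4μ^2 - 25μ + 100 = (μ - 5)(μ - 4)(μ + 5).
Roots (with multiplicity): -5, 4, 5.

-5, 4, 5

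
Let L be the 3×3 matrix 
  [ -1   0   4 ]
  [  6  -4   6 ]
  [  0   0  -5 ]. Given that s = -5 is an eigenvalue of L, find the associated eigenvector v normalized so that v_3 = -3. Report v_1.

3

L + 5I = [[4, 0, 4], [6, 1, 6], [0, 0, 0]].
Solving (L + 5I)v = 0 gives the eigenspace spanned by (3, 0, -3).
With v_3 = -3, v = (3, 0, -3), so v_1 = 3.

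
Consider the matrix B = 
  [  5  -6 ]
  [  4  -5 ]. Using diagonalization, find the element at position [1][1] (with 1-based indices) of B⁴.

Characteristic polynomial: μ^2 - 1 = (μ - 1)(μ + 1), so the eigenvalues are -1, 1.
μ=-1: eigenvector (1, 1).
μ=1: eigenvector (-3, -2).
P = [[1, -3], [1, -2]], D = diag(-1, 1), P⁻¹ = [[-2, 3], [-1, 1]].
B⁴ = P·diag(1, 1)·P⁻¹ = [[1, 0], [0, 1]].
The requested entry is 1.

1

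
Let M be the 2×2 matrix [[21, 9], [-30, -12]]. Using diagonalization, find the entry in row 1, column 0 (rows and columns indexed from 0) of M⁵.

-75330

Characteristic polynomial: r^2 - 9r + 18 = (r - 6)(r - 3), so the eigenvalues are 3, 6.
r=6: eigenvector (3, -5).
r=3: eigenvector (1, -2).
P = [[3, 1], [-5, -2]], D = diag(6, 3), P⁻¹ = [[2, 1], [-5, -3]].
M⁵ = P·diag(7776, 243)·P⁻¹ = [[45441, 22599], [-75330, -37422]].
The requested entry is -75330.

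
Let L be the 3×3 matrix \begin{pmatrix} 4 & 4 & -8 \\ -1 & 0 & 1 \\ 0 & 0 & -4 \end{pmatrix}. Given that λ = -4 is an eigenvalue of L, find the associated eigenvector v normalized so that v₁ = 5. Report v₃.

5

L + 4I = [[8, 4, -8], [-1, 4, 1], [0, 0, 0]].
Solving (L + 4I)v = 0 gives the eigenspace spanned by (5, 0, 5).
With v₁ = 5, v = (5, 0, 5), so v₃ = 5.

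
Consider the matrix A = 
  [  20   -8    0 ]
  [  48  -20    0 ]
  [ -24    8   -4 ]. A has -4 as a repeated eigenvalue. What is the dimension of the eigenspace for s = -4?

2

A + 4I = [[24, -8, 0], [48, -16, 0], [-24, 8, 0]].
This matrix has rank 1, so its null space has dimension 3 − 1 = 2.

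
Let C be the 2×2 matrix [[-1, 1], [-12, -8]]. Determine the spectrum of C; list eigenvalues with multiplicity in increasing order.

Characteristic polynomial: p(r) = r^2 + 9r + 20 = (r + 4)(r + 5).
Roots (with multiplicity): -5, -4.

-5, -4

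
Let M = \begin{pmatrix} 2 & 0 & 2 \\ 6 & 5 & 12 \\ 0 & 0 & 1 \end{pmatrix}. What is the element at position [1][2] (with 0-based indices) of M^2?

Characteristic polynomial: λ^3 - 8λ^2 + 17λ - 10 = (λ - 5)(λ - 2)(λ - 1), so the eigenvalues are 1, 2, 5.
λ=2: eigenvector (1, -2, 0).
λ=1: eigenvector (-2, 0, 1).
λ=5: eigenvector (0, 1, 0).
P = [[1, -2, 0], [-2, 0, 1], [0, 1, 0]], D = diag(2, 1, 5), P⁻¹ = [[1, 0, 2], [0, 0, 1], [2, 1, 4]].
M² = P·diag(4, 1, 25)·P⁻¹ = [[4, 0, 6], [42, 25, 84], [0, 0, 1]].
The requested entry is 84.

84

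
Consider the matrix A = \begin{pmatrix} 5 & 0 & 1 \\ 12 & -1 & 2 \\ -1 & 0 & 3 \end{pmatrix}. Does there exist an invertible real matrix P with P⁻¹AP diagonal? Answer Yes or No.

No

Characteristic polynomial: p(s) = s^3 - 7s^2 + 8s + 16 = (s - 4)^2(s + 1).
s = 4 has algebraic multiplicity 2; rank(A − 4I) = 2, so geometric multiplicity = 1.
Geometric multiplicity < algebraic multiplicity, so A is not diagonalizable.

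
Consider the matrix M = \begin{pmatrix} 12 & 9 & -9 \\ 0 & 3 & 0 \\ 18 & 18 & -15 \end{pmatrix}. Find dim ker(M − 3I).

M − 3I = [[9, 9, -9], [0, 0, 0], [18, 18, -18]].
This matrix has rank 1, so its null space has dimension 3 − 1 = 2.

2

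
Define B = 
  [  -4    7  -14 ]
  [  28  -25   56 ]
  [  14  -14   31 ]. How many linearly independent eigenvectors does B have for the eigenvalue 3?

B − 3I = [[-7, 7, -14], [28, -28, 56], [14, -14, 28]].
This matrix has rank 1, so its null space has dimension 3 − 1 = 2.

2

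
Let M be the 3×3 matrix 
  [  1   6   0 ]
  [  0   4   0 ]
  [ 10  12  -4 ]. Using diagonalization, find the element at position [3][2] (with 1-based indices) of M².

Characteristic polynomial: μ^3 - μ^2 - 16μ + 16 = (μ - 4)(μ - 1)(μ + 4), so the eigenvalues are -4, 1, 4.
μ=1: eigenvector (1, 0, 2).
μ=4: eigenvector (2, 1, 4).
μ=-4: eigenvector (0, 0, 1).
P = [[1, 2, 0], [0, 1, 0], [2, 4, 1]], D = diag(1, 4, -4), P⁻¹ = [[1, -2, 0], [0, 1, 0], [-2, 0, 1]].
M² = P·diag(1, 16, 16)·P⁻¹ = [[1, 30, 0], [0, 16, 0], [-30, 60, 16]].
The requested entry is 60.

60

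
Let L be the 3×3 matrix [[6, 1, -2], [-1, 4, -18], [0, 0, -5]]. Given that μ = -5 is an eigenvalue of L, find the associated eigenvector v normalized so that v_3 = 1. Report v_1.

0

L + 5I = [[11, 1, -2], [-1, 9, -18], [0, 0, 0]].
Solving (L + 5I)v = 0 gives the eigenspace spanned by (0, 2, 1).
With v_3 = 1, v = (0, 2, 1), so v_1 = 0.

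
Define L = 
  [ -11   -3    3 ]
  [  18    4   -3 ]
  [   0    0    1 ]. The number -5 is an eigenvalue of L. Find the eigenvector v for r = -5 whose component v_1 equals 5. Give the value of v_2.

L + 5I = [[-6, -3, 3], [18, 9, -3], [0, 0, 6]].
Solving (L + 5I)v = 0 gives the eigenspace spanned by (5, -10, 0).
With v_1 = 5, v = (5, -10, 0), so v_2 = -10.

-10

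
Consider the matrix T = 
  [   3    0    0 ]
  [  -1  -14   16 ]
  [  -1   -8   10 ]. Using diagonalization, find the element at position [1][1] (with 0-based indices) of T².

68

Characteristic polynomial: r^3 + r^2 - 24r + 36 = (r - 3)(r - 2)(r + 6), so the eigenvalues are -6, 2, 3.
r=2: eigenvector (0, -1, -1).
r=3: eigenvector (1, -1, -1).
r=-6: eigenvector (0, 2, 1).
P = [[0, 1, 0], [-1, -1, 2], [-1, -1, 1]], D = diag(2, 3, -6), P⁻¹ = [[-1, 1, -2], [1, 0, 0], [0, 1, -1]].
T² = P·diag(4, 9, 36)·P⁻¹ = [[9, 0, 0], [-5, 68, -64], [-5, 32, -28]].
The requested entry is 68.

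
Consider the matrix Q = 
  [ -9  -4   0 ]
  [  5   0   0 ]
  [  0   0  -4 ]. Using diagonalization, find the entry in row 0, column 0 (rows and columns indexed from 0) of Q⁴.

Characteristic polynomial: t^3 + 13t^2 + 56t + 80 = (t + 4)^2(t + 5), so the eigenvalues are -5, -4, -4.
t=-5: eigenvector (1, -1, 0).
t=-4: eigenvector (-4, 5, 0).
t=-4: eigenvector (0, 0, 1).
P = [[1, -4, 0], [-1, 5, 0], [0, 0, 1]], D = diag(-5, -4, -4), P⁻¹ = [[5, 4, 0], [1, 1, 0], [0, 0, 1]].
Q⁴ = P·diag(625, 256, 256)·P⁻¹ = [[2101, 1476, 0], [-1845, -1220, 0], [0, 0, 256]].
The requested entry is 2101.

2101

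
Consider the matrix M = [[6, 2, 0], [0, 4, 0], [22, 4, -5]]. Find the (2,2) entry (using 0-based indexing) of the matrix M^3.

Characteristic polynomial: t^3 - 5t^2 - 26t + 120 = (t - 6)(t - 4)(t + 5), so the eigenvalues are -5, 4, 6.
t=6: eigenvector (1, 0, 2).
t=4: eigenvector (-1, 1, -2).
t=-5: eigenvector (0, 0, 1).
P = [[1, -1, 0], [0, 1, 0], [2, -2, 1]], D = diag(6, 4, -5), P⁻¹ = [[1, 1, 0], [0, 1, 0], [-2, 0, 1]].
M³ = P·diag(216, 64, -125)·P⁻¹ = [[216, 152, 0], [0, 64, 0], [682, 304, -125]].
The requested entry is -125.

-125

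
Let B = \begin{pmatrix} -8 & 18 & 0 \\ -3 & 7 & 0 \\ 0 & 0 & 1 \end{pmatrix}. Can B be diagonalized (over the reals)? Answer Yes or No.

Yes

Characteristic polynomial: p(s) = s^3 - 3s + 2 = (s - 1)^2(s + 2).
s = 1 has algebraic multiplicity 2; rank(B − 1I) = 1, so geometric multiplicity = 2.
Every eigenvalue has geometric = algebraic multiplicity, so B is diagonalizable.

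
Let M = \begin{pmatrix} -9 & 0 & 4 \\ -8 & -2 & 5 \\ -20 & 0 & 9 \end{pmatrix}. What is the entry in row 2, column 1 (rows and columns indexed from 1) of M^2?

Characteristic polynomial: s^3 + 2s^2 - s - 2 = (s - 1)(s + 1)(s + 2), so the eigenvalues are -2, -1, 1.
s=-1: eigenvector (1, 2, 2).
s=-2: eigenvector (0, 1, 0).
s=1: eigenvector (2, 3, 5).
P = [[1, 0, 2], [2, 1, 3], [2, 0, 5]], D = diag(-1, -2, 1), P⁻¹ = [[5, 0, -2], [-4, 1, 1], [-2, 0, 1]].
M² = P·diag(1, 4, 1)·P⁻¹ = [[1, 0, 0], [-12, 4, 3], [0, 0, 1]].
The requested entry is -12.

-12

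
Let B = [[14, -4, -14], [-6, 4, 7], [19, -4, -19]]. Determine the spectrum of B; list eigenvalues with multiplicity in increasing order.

-5, 2, 2

Characteristic polynomial: p(r) = r^3 + r^2 - 16r + 20 = (r - 2)^2(r + 5).
Roots (with multiplicity): -5, 2, 2.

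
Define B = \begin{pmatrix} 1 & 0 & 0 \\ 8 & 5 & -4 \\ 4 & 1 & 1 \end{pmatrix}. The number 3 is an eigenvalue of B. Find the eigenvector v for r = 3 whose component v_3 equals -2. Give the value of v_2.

B − 3I = [[-2, 0, 0], [8, 2, -4], [4, 1, -2]].
Solving (B − 3I)v = 0 gives the eigenspace spanned by (0, -4, -2).
With v_3 = -2, v = (0, -4, -2), so v_2 = -4.

-4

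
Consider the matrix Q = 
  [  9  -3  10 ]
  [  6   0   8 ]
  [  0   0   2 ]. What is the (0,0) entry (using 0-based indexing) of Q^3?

Characteristic polynomial: s^3 - 11s^2 + 36s - 36 = (s - 6)(s - 3)(s - 2), so the eigenvalues are 2, 3, 6.
s=3: eigenvector (-1, -2, 0).
s=6: eigenvector (1, 1, 0).
s=2: eigenvector (-1, 1, 1).
P = [[-1, 1, -1], [-2, 1, 1], [0, 0, 1]], D = diag(3, 6, 2), P⁻¹ = [[1, -1, 2], [2, -1, 3], [0, 0, 1]].
Q³ = P·diag(27, 216, 8)·P⁻¹ = [[405, -189, 586], [378, -162, 548], [0, 0, 8]].
The requested entry is 405.

405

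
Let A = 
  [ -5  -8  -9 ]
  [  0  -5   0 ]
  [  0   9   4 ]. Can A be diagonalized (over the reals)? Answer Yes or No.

No

Characteristic polynomial: p(μ) = μ^3 + 6μ^2 - 15μ - 100 = (μ - 4)(μ + 5)^2.
μ = -5 has algebraic multiplicity 2; rank(A + 5I) = 2, so geometric multiplicity = 1.
Geometric multiplicity < algebraic multiplicity, so A is not diagonalizable.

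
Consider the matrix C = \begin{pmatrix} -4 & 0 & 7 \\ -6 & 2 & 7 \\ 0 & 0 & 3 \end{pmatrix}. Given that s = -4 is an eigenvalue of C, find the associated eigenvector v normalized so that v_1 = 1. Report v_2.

1

C + 4I = [[0, 0, 7], [-6, 6, 7], [0, 0, 7]].
Solving (C + 4I)v = 0 gives the eigenspace spanned by (1, 1, 0).
With v_1 = 1, v = (1, 1, 0), so v_2 = 1.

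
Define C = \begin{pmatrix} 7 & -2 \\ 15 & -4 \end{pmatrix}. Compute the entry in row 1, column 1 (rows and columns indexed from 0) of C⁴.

-74

Characteristic polynomial: s^2 - 3s + 2 = (s - 2)(s - 1), so the eigenvalues are 1, 2.
s=1: eigenvector (1, 3).
s=2: eigenvector (-2, -5).
P = [[1, -2], [3, -5]], D = diag(1, 2), P⁻¹ = [[-5, 2], [-3, 1]].
C⁴ = P·diag(1, 16)·P⁻¹ = [[91, -30], [225, -74]].
The requested entry is -74.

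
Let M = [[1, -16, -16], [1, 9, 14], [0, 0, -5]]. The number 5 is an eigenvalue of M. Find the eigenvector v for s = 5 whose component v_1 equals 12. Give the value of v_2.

M − 5I = [[-4, -16, -16], [1, 4, 14], [0, 0, -10]].
Solving (M − 5I)v = 0 gives the eigenspace spanned by (12, -3, 0).
With v_1 = 12, v = (12, -3, 0), so v_2 = -3.

-3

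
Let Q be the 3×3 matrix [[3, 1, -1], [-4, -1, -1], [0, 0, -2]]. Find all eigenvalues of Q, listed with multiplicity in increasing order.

-2, 1, 1

Characteristic polynomial: p(λ) = λ^3 - 3λ + 2 = (λ - 1)^2(λ + 2).
Roots (with multiplicity): -2, 1, 1.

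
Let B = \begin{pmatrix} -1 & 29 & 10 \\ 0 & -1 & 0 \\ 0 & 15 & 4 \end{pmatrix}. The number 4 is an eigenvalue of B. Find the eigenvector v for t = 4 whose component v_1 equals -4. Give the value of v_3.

B − 4I = [[-5, 29, 10], [0, -5, 0], [0, 15, 0]].
Solving (B − 4I)v = 0 gives the eigenspace spanned by (-4, 0, -2).
With v_1 = -4, v = (-4, 0, -2), so v_3 = -2.

-2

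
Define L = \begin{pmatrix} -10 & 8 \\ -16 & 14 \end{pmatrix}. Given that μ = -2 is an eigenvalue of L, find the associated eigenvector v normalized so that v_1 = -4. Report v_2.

-4

L + 2I = [[-8, 8], [-16, 16]].
Solving (L + 2I)v = 0 gives the eigenspace spanned by (-4, -4).
With v_1 = -4, v = (-4, -4), so v_2 = -4.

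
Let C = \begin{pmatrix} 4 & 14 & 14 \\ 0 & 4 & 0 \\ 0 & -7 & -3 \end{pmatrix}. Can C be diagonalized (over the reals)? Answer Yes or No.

Yes

Characteristic polynomial: p(μ) = μ^3 - 5μ^2 - 8μ + 48 = (μ - 4)^2(μ + 3).
μ = 4 has algebraic multiplicity 2; rank(C − 4I) = 1, so geometric multiplicity = 2.
Every eigenvalue has geometric = algebraic multiplicity, so C is diagonalizable.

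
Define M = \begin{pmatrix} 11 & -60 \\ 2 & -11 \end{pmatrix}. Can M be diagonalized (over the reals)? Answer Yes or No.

Characteristic polynomial: p(t) = t^2 - 1 = (t - 1)(t + 1).
All 2 eigenvalues are distinct, so M is diagonalizable.

Yes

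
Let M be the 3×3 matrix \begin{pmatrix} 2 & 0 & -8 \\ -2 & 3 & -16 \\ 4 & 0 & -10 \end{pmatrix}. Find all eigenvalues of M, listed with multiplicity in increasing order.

-6, -2, 3

Characteristic polynomial: p(r) = r^3 + 5r^2 - 12r - 36 = (r - 3)(r + 2)(r + 6).
Roots (with multiplicity): -6, -2, 3.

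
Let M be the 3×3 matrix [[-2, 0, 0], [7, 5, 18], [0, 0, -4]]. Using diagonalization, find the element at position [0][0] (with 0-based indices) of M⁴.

Characteristic polynomial: s^3 + s^2 - 22s - 40 = (s - 5)(s + 2)(s + 4), so the eigenvalues are -4, -2, 5.
s=-2: eigenvector (1, -1, 0).
s=5: eigenvector (0, 1, 0).
s=-4: eigenvector (0, -2, 1).
P = [[1, 0, 0], [-1, 1, -2], [0, 0, 1]], D = diag(-2, 5, -4), P⁻¹ = [[1, 0, 0], [1, 1, 2], [0, 0, 1]].
M⁴ = P·diag(16, 625, 256)·P⁻¹ = [[16, 0, 0], [609, 625, 738], [0, 0, 256]].
The requested entry is 16.

16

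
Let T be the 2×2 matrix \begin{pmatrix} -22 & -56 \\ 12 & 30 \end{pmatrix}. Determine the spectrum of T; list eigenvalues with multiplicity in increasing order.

Characteristic polynomial: p(r) = r^2 - 8r + 12 = (r - 6)(r - 2).
Roots (with multiplicity): 2, 6.

2, 6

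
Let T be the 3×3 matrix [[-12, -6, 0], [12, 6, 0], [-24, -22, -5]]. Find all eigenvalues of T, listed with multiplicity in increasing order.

-6, -5, 0

Characteristic polynomial: p(s) = s^3 + 11s^2 + 30s = s(s + 5)(s + 6).
Roots (with multiplicity): -6, -5, 0.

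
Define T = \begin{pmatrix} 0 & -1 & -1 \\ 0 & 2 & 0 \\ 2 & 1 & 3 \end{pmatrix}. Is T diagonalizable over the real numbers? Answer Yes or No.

Yes

Characteristic polynomial: p(s) = s^3 - 5s^2 + 8s - 4 = (s - 2)^2(s - 1).
s = 2 has algebraic multiplicity 2; rank(T − 2I) = 1, so geometric multiplicity = 2.
Every eigenvalue has geometric = algebraic multiplicity, so T is diagonalizable.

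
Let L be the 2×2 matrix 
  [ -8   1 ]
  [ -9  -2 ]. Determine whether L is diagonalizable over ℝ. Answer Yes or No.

No

Characteristic polynomial: p(s) = s^2 + 10s + 25 = (s + 5)^2.
s = -5 has algebraic multiplicity 2; rank(L + 5I) = 1, so geometric multiplicity = 1.
Geometric multiplicity < algebraic multiplicity, so L is not diagonalizable.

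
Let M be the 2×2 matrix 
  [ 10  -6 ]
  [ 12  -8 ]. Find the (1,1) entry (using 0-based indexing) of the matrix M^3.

-80

Characteristic polynomial: r^2 - 2r - 8 = (r - 4)(r + 2), so the eigenvalues are -2, 4.
r=-2: eigenvector (1, 2).
r=4: eigenvector (-1, -1).
P = [[1, -1], [2, -1]], D = diag(-2, 4), P⁻¹ = [[-1, 1], [-2, 1]].
M³ = P·diag(-8, 64)·P⁻¹ = [[136, -72], [144, -80]].
The requested entry is -80.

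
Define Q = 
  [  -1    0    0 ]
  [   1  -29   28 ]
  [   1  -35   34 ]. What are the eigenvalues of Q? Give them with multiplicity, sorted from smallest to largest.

Characteristic polynomial: p(t) = t^3 - 4t^2 - 11t - 6 = (t - 6)(t + 1)^2.
Roots (with multiplicity): -1, -1, 6.

-1, -1, 6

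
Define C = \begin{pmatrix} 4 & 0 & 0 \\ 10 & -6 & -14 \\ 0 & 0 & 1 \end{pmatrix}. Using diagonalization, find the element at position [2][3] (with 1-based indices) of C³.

Characteristic polynomial: t^3 + t^2 - 26t + 24 = (t - 4)(t - 1)(t + 6), so the eigenvalues are -6, 1, 4.
t=4: eigenvector (1, 1, 0).
t=-6: eigenvector (0, 1, 0).
t=1: eigenvector (0, -2, 1).
P = [[1, 0, 0], [1, 1, -2], [0, 0, 1]], D = diag(4, -6, 1), P⁻¹ = [[1, 0, 0], [-1, 1, 2], [0, 0, 1]].
C³ = P·diag(64, -216, 1)·P⁻¹ = [[64, 0, 0], [280, -216, -434], [0, 0, 1]].
The requested entry is -434.

-434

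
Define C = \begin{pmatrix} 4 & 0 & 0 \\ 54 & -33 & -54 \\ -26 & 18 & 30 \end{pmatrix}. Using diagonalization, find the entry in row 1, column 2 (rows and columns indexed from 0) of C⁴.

Characteristic polynomial: μ^3 - μ^2 - 30μ + 72 = (μ - 4)(μ - 3)(μ + 6), so the eigenvalues are -6, 3, 4.
μ=4: eigenvector (1, 0, 1).
μ=3: eigenvector (0, -3, 2).
μ=-6: eigenvector (0, -2, 1).
P = [[1, 0, 0], [0, -3, -2], [1, 2, 1]], D = diag(4, 3, -6), P⁻¹ = [[1, 0, 0], [-2, 1, 2], [3, -2, -3]].
C⁴ = P·diag(256, 81, 1296)·P⁻¹ = [[256, 0, 0], [-7290, 4941, 7290], [3820, -2430, -3564]].
The requested entry is 7290.

7290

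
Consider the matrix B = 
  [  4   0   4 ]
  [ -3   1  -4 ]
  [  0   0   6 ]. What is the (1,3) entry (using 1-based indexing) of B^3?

304

Characteristic polynomial: r^3 - 11r^2 + 34r - 24 = (r - 6)(r - 4)(r - 1), so the eigenvalues are 1, 4, 6.
r=4: eigenvector (1, -1, 0).
r=1: eigenvector (0, 1, 0).
r=6: eigenvector (2, -2, 1).
P = [[1, 0, 2], [-1, 1, -2], [0, 0, 1]], D = diag(4, 1, 6), P⁻¹ = [[1, 0, -2], [1, 1, 0], [0, 0, 1]].
B³ = P·diag(64, 1, 216)·P⁻¹ = [[64, 0, 304], [-63, 1, -304], [0, 0, 216]].
The requested entry is 304.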